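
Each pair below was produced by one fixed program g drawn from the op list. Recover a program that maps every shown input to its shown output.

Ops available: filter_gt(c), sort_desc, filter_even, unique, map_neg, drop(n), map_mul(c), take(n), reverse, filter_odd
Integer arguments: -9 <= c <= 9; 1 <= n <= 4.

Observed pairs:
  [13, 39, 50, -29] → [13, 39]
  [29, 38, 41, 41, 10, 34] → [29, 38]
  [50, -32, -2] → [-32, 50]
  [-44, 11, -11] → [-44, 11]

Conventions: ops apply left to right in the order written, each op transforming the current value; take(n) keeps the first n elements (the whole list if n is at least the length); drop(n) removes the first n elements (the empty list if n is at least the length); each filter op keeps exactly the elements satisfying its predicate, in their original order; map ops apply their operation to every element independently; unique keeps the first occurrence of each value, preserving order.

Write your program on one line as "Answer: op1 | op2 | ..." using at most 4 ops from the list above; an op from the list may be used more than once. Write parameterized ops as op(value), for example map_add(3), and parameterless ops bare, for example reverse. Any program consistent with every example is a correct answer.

take(2) | sort_desc | reverse

Check, running the answer program on each example:
  [13, 39, 50, -29] -> [13, 39] -> [39, 13] -> [13, 39]
  [29, 38, 41, 41, 10, 34] -> [29, 38] -> [38, 29] -> [29, 38]
  [50, -32, -2] -> [50, -32] -> [50, -32] -> [-32, 50]
  [-44, 11, -11] -> [-44, 11] -> [11, -44] -> [-44, 11]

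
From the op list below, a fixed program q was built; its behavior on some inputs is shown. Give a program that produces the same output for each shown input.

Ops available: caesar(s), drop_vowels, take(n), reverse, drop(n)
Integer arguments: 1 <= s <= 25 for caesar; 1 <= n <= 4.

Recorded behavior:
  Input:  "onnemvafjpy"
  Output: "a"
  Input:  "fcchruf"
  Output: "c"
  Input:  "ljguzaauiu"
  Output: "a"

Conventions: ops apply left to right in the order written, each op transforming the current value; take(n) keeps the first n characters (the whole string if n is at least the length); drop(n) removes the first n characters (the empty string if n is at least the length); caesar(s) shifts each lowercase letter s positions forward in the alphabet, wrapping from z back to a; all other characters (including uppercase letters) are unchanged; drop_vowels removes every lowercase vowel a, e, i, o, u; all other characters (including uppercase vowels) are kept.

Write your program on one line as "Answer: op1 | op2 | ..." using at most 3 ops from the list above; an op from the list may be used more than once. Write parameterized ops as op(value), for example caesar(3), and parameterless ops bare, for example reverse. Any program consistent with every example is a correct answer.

reverse | drop(4) | take(1)

Check, running the answer program on each example:
  "onnemvafjpy" -> "ypjfavmenno" -> "avmenno" -> "a"
  "fcchruf" -> "furhccf" -> "ccf" -> "c"
  "ljguzaauiu" -> "uiuaazugjl" -> "azugjl" -> "a"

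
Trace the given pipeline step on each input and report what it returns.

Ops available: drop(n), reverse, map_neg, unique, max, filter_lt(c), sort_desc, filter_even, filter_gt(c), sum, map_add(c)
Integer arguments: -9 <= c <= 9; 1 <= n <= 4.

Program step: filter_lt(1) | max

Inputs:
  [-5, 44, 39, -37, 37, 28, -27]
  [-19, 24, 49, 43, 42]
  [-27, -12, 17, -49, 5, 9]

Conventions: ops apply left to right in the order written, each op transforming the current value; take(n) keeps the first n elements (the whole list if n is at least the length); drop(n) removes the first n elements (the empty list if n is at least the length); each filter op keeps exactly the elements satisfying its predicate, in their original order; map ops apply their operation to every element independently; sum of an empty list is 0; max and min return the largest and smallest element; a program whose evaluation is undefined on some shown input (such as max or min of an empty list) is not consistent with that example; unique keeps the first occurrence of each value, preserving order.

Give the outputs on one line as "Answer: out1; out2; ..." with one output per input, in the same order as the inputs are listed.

-5; -19; -12

Execution, op by op:
  [-5, 44, 39, -37, 37, 28, -27] -> [-5, -37, -27] -> -5
  [-19, 24, 49, 43, 42] -> [-19] -> -19
  [-27, -12, 17, -49, 5, 9] -> [-27, -12, -49] -> -12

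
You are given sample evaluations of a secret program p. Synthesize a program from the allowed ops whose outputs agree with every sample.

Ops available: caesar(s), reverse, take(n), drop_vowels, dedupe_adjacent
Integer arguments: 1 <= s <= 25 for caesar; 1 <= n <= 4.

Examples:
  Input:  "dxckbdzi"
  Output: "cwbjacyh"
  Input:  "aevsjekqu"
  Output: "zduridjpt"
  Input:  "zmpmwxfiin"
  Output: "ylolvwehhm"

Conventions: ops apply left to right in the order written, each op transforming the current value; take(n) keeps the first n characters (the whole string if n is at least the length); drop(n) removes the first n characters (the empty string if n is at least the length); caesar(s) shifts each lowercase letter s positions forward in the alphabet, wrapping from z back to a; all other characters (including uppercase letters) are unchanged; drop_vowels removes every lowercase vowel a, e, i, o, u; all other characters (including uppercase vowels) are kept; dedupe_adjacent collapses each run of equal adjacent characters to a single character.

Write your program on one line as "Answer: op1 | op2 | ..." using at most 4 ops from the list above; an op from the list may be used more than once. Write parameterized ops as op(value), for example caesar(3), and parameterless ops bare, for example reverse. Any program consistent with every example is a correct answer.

caesar(18) | reverse | caesar(7) | reverse

Check, running the answer program on each example:
  "dxckbdzi" -> "vpuctvra" -> "arvtcupv" -> "hycajbwc" -> "cwbjacyh"
  "aevsjekqu" -> "swnkbwcim" -> "micwbknws" -> "tpjdirudz" -> "zduridjpt"
  "zmpmwxfiin" -> "reheopxaaf" -> "faaxpoeher" -> "mhhewvloly" -> "ylolvwehhm"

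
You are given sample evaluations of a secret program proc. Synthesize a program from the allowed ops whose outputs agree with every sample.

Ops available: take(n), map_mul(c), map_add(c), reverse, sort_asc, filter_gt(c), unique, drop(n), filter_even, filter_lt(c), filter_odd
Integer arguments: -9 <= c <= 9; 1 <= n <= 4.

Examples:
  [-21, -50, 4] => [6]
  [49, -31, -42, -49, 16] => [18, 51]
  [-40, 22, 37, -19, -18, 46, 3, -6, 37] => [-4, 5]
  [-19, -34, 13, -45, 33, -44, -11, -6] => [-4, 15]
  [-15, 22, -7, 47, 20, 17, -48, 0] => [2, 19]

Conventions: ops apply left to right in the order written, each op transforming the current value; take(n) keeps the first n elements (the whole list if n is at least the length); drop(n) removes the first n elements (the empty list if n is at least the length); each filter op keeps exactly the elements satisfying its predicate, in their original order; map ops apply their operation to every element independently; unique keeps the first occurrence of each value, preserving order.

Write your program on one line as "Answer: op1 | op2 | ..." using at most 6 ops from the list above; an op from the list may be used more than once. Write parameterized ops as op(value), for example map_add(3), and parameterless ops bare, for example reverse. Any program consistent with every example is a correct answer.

reverse | sort_asc | filter_gt(-7) | take(2) | map_add(2)

Check, running the answer program on each example:
  [-21, -50, 4] -> [4, -50, -21] -> [-50, -21, 4] -> [4] -> [4] -> [6]
  [49, -31, -42, -49, 16] -> [16, -49, -42, -31, 49] -> [-49, -42, -31, 16, 49] -> [16, 49] -> [16, 49] -> [18, 51]
  [-40, 22, 37, -19, -18, 46, 3, -6, 37] -> [37, -6, 3, 46, -18, -19, 37, 22, -40] -> [-40, -19, -18, -6, 3, 22, 37, 37, 46] -> [-6, 3, 22, 37, 37, 46] -> [-6, 3] -> [-4, 5]
  [-19, -34, 13, -45, 33, -44, -11, -6] -> [-6, -11, -44, 33, -45, 13, -34, -19] -> [-45, -44, -34, -19, -11, -6, 13, 33] -> [-6, 13, 33] -> [-6, 13] -> [-4, 15]
  [-15, 22, -7, 47, 20, 17, -48, 0] -> [0, -48, 17, 20, 47, -7, 22, -15] -> [-48, -15, -7, 0, 17, 20, 22, 47] -> [0, 17, 20, 22, 47] -> [0, 17] -> [2, 19]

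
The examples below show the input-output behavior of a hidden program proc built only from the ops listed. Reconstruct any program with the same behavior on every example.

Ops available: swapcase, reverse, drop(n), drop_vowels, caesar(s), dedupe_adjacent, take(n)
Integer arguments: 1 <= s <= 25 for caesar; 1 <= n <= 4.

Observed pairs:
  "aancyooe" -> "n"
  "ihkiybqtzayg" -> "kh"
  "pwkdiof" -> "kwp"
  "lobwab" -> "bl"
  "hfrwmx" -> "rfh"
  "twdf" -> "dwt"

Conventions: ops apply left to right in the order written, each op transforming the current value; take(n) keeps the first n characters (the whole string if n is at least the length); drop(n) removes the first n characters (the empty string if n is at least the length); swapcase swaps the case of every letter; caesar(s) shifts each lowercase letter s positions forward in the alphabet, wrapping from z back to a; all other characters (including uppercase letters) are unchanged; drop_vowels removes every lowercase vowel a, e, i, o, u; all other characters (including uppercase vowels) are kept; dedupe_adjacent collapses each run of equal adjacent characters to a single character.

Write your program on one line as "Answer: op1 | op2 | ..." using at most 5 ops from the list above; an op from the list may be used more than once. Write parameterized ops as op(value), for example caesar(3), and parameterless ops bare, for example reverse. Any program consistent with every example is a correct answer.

take(3) | dedupe_adjacent | drop_vowels | reverse

Check, running the answer program on each example:
  "aancyooe" -> "aan" -> "an" -> "n" -> "n"
  "ihkiybqtzayg" -> "ihk" -> "ihk" -> "hk" -> "kh"
  "pwkdiof" -> "pwk" -> "pwk" -> "pwk" -> "kwp"
  "lobwab" -> "lob" -> "lob" -> "lb" -> "bl"
  "hfrwmx" -> "hfr" -> "hfr" -> "hfr" -> "rfh"
  "twdf" -> "twd" -> "twd" -> "twd" -> "dwt"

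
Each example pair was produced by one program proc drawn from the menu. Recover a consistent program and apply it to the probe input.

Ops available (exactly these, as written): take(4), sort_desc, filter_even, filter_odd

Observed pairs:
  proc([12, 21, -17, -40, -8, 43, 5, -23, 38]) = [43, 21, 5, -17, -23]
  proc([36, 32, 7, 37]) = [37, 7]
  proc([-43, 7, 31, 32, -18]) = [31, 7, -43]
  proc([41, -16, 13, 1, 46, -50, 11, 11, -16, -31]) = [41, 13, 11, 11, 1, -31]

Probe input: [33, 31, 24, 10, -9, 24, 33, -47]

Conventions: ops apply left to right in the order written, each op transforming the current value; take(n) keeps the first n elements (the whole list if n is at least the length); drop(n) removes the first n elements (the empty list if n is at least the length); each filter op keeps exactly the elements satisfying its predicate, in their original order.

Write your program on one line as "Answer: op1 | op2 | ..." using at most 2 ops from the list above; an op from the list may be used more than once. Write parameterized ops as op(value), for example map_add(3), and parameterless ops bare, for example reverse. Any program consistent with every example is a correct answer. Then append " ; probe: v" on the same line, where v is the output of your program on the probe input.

sort_desc | filter_odd ; probe: [33, 33, 31, -9, -47]

Check, running the answer program on each example:
  [12, 21, -17, -40, -8, 43, 5, -23, 38] -> [43, 38, 21, 12, 5, -8, -17, -23, -40] -> [43, 21, 5, -17, -23]
  [36, 32, 7, 37] -> [37, 36, 32, 7] -> [37, 7]
  [-43, 7, 31, 32, -18] -> [32, 31, 7, -18, -43] -> [31, 7, -43]
  [41, -16, 13, 1, 46, -50, 11, 11, -16, -31] -> [46, 41, 13, 11, 11, 1, -16, -16, -31, -50] -> [41, 13, 11, 11, 1, -31]
  probe: [33, 31, 24, 10, -9, 24, 33, -47] -> [33, 33, 31, 24, 24, 10, -9, -47] -> [33, 33, 31, -9, -47]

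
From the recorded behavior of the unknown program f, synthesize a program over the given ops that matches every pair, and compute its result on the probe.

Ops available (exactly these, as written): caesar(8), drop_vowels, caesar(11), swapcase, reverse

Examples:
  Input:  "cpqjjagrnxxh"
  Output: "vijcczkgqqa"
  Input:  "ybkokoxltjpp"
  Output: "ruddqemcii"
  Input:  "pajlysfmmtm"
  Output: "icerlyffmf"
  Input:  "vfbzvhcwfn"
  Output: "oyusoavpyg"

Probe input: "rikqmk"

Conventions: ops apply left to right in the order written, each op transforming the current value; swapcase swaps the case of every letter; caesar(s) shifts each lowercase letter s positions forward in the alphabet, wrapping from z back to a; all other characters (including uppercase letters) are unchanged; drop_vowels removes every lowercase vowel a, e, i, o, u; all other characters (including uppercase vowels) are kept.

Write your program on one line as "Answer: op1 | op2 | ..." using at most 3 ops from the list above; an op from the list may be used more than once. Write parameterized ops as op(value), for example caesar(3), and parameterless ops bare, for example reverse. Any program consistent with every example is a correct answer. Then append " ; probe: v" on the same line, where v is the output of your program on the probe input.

drop_vowels | caesar(8) | caesar(11) ; probe: "kdjfd"

Check, running the answer program on each example:
  "cpqjjagrnxxh" -> "cpqjjgrnxxh" -> "kxyrrozvffp" -> "vijcczkgqqa"
  "ybkokoxltjpp" -> "ybkkxltjpp" -> "gjssftbrxx" -> "ruddqemcii"
  "pajlysfmmtm" -> "pjlysfmmtm" -> "xrtganuubu" -> "icerlyffmf"
  "vfbzvhcwfn" -> "vfbzvhcwfn" -> "dnjhdpkenv" -> "oyusoavpyg"
  probe: "rikqmk" -> "rkqmk" -> "zsyus" -> "kdjfd"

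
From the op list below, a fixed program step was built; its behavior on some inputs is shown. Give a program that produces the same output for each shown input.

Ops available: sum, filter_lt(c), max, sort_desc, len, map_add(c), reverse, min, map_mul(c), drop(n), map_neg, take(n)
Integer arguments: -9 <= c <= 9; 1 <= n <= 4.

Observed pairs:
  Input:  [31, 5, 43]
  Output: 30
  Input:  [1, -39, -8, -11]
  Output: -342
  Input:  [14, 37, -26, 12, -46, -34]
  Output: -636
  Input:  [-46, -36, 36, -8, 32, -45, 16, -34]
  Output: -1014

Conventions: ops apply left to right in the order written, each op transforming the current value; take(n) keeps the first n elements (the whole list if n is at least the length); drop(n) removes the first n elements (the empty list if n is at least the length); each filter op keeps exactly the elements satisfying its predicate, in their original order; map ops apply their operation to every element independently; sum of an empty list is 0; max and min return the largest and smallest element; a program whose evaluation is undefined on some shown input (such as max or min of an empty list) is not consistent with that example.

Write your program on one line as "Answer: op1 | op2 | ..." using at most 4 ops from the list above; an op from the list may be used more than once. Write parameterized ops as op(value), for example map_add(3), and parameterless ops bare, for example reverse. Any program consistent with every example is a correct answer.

filter_lt(8) | map_mul(6) | reverse | sum

Check, running the answer program on each example:
  [31, 5, 43] -> [5] -> [30] -> [30] -> 30
  [1, -39, -8, -11] -> [1, -39, -8, -11] -> [6, -234, -48, -66] -> [-66, -48, -234, 6] -> -342
  [14, 37, -26, 12, -46, -34] -> [-26, -46, -34] -> [-156, -276, -204] -> [-204, -276, -156] -> -636
  [-46, -36, 36, -8, 32, -45, 16, -34] -> [-46, -36, -8, -45, -34] -> [-276, -216, -48, -270, -204] -> [-204, -270, -48, -216, -276] -> -1014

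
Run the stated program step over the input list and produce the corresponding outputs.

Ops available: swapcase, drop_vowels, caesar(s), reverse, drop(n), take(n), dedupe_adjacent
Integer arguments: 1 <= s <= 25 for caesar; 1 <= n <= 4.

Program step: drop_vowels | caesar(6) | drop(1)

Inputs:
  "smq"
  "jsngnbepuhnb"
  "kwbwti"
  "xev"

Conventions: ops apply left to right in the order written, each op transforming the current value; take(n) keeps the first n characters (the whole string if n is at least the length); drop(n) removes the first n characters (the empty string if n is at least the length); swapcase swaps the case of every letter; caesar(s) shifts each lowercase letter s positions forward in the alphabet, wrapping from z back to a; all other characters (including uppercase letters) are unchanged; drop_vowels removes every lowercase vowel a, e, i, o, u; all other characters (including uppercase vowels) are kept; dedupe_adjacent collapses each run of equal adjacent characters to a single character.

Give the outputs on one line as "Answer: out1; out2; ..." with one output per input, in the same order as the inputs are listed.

"sw"; "ytmthvnth"; "chcz"; "b"

Execution, op by op:
  "smq" -> "smq" -> "ysw" -> "sw"
  "jsngnbepuhnb" -> "jsngnbphnb" -> "pytmthvnth" -> "ytmthvnth"
  "kwbwti" -> "kwbwt" -> "qchcz" -> "chcz"
  "xev" -> "xv" -> "db" -> "b"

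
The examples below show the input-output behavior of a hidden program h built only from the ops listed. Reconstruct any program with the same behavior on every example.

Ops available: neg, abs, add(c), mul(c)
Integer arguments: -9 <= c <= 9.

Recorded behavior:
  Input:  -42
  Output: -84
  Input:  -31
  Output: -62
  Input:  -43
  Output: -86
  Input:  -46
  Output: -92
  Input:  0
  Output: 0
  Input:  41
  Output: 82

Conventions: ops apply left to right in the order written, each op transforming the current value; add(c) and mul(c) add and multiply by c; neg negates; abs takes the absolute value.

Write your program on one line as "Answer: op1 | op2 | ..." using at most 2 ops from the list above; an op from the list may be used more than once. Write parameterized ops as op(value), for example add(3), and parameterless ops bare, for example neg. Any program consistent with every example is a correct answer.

mul(-2) | neg

Check, running the answer program on each example:
  -42 -> 84 -> -84
  -31 -> 62 -> -62
  -43 -> 86 -> -86
  -46 -> 92 -> -92
  0 -> 0 -> 0
  41 -> -82 -> 82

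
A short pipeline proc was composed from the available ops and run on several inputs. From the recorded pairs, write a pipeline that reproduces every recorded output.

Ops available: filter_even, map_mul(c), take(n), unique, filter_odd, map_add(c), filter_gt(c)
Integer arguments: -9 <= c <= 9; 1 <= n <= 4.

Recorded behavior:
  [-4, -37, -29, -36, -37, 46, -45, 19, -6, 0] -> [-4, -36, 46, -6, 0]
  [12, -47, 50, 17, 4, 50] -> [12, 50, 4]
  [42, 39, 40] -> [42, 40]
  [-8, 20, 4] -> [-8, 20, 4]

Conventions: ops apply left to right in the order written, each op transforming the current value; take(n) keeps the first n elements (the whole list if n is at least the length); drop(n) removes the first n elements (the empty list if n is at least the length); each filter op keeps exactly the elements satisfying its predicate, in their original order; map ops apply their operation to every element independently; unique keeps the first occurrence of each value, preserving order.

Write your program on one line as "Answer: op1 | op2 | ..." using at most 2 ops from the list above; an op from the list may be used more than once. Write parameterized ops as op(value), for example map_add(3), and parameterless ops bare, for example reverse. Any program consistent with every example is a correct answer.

unique | filter_even

Check, running the answer program on each example:
  [-4, -37, -29, -36, -37, 46, -45, 19, -6, 0] -> [-4, -37, -29, -36, 46, -45, 19, -6, 0] -> [-4, -36, 46, -6, 0]
  [12, -47, 50, 17, 4, 50] -> [12, -47, 50, 17, 4] -> [12, 50, 4]
  [42, 39, 40] -> [42, 39, 40] -> [42, 40]
  [-8, 20, 4] -> [-8, 20, 4] -> [-8, 20, 4]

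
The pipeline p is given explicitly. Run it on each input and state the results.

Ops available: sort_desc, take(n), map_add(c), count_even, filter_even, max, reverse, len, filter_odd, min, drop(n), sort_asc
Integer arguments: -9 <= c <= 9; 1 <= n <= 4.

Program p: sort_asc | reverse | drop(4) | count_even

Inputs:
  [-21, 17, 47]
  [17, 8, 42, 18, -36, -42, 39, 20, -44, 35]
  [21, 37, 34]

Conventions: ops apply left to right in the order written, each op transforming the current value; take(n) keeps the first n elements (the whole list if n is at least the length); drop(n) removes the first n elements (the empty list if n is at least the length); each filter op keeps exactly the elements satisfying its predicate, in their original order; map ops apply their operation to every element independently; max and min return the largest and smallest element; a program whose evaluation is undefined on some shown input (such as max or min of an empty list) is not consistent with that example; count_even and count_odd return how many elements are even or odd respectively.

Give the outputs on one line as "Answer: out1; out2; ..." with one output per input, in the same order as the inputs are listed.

Execution, op by op:
  [-21, 17, 47] -> [-21, 17, 47] -> [47, 17, -21] -> [] -> 0
  [17, 8, 42, 18, -36, -42, 39, 20, -44, 35] -> [-44, -42, -36, 8, 17, 18, 20, 35, 39, 42] -> [42, 39, 35, 20, 18, 17, 8, -36, -42, -44] -> [18, 17, 8, -36, -42, -44] -> 5
  [21, 37, 34] -> [21, 34, 37] -> [37, 34, 21] -> [] -> 0

0; 5; 0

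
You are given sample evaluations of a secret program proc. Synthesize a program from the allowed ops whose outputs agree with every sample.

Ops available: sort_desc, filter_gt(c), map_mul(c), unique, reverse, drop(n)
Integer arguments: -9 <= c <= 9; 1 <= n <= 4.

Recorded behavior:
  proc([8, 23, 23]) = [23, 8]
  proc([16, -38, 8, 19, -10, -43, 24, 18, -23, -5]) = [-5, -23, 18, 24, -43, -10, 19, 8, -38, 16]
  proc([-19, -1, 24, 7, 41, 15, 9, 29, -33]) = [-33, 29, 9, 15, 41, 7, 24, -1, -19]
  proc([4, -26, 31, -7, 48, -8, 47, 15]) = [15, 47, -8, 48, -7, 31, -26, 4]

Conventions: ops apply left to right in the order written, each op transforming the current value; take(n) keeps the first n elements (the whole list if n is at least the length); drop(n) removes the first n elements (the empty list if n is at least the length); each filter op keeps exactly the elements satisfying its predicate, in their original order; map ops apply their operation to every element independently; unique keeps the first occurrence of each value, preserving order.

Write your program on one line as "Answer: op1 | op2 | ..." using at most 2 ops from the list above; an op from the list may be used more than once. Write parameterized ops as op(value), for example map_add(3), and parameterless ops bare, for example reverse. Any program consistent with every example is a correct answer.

unique | reverse

Check, running the answer program on each example:
  [8, 23, 23] -> [8, 23] -> [23, 8]
  [16, -38, 8, 19, -10, -43, 24, 18, -23, -5] -> [16, -38, 8, 19, -10, -43, 24, 18, -23, -5] -> [-5, -23, 18, 24, -43, -10, 19, 8, -38, 16]
  [-19, -1, 24, 7, 41, 15, 9, 29, -33] -> [-19, -1, 24, 7, 41, 15, 9, 29, -33] -> [-33, 29, 9, 15, 41, 7, 24, -1, -19]
  [4, -26, 31, -7, 48, -8, 47, 15] -> [4, -26, 31, -7, 48, -8, 47, 15] -> [15, 47, -8, 48, -7, 31, -26, 4]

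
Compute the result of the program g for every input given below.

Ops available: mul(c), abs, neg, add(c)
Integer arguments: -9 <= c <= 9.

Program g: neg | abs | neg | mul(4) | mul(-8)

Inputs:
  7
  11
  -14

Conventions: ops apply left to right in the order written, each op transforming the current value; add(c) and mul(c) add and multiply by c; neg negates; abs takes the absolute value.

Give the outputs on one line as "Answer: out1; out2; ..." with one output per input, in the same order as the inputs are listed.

Execution, op by op:
  7 -> -7 -> 7 -> -7 -> -28 -> 224
  11 -> -11 -> 11 -> -11 -> -44 -> 352
  -14 -> 14 -> 14 -> -14 -> -56 -> 448

224; 352; 448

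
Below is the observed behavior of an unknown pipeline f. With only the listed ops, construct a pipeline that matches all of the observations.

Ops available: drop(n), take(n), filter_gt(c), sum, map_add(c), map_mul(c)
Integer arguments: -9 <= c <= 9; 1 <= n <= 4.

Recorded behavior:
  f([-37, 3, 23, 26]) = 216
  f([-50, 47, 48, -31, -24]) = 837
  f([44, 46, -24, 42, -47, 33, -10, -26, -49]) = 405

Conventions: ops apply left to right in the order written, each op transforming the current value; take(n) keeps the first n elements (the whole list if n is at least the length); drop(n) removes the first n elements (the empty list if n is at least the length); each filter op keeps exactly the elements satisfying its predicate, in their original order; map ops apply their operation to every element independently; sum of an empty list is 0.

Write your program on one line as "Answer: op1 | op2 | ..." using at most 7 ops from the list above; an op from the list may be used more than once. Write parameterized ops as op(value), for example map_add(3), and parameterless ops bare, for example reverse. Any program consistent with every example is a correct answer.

map_add(-1) | drop(1) | map_mul(9) | take(2) | filter_gt(9) | sum

Check, running the answer program on each example:
  [-37, 3, 23, 26] -> [-38, 2, 22, 25] -> [2, 22, 25] -> [18, 198, 225] -> [18, 198] -> [18, 198] -> 216
  [-50, 47, 48, -31, -24] -> [-51, 46, 47, -32, -25] -> [46, 47, -32, -25] -> [414, 423, -288, -225] -> [414, 423] -> [414, 423] -> 837
  [44, 46, -24, 42, -47, 33, -10, -26, -49] -> [43, 45, -25, 41, -48, 32, -11, -27, -50] -> [45, -25, 41, -48, 32, -11, -27, -50] -> [405, -225, 369, -432, 288, -99, -243, -450] -> [405, -225] -> [405] -> 405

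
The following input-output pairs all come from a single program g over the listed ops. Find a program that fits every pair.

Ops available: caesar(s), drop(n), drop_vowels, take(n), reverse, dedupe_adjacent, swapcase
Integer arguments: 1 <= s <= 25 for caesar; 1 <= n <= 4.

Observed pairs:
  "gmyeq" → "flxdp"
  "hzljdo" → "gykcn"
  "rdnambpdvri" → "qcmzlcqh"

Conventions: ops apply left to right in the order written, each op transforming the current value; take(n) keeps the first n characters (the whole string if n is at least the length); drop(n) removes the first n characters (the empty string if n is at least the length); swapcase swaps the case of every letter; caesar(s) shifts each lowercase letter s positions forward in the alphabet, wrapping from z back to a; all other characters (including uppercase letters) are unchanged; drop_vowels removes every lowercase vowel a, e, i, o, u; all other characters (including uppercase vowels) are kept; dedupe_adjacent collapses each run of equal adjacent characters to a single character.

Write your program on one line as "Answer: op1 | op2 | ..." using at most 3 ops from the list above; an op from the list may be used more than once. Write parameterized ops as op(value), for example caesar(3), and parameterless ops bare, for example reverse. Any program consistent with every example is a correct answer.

caesar(25) | drop_vowels

Check, running the answer program on each example:
  "gmyeq" -> "flxdp" -> "flxdp"
  "hzljdo" -> "gykicn" -> "gykcn"
  "rdnambpdvri" -> "qcmzlaocuqh" -> "qcmzlcqh"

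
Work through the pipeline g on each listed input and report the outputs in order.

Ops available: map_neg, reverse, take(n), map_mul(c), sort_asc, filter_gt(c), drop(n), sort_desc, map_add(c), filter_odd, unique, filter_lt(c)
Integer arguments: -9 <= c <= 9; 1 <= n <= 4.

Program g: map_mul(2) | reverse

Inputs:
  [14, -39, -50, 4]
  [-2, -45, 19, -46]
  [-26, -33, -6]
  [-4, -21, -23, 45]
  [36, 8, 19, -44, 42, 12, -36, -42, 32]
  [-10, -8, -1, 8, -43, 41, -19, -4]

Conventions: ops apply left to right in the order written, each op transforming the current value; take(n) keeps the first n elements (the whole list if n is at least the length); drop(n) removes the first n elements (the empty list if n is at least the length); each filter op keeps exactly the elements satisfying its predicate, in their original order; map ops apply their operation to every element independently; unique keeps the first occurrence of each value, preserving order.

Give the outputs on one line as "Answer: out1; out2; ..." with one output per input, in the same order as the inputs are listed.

Execution, op by op:
  [14, -39, -50, 4] -> [28, -78, -100, 8] -> [8, -100, -78, 28]
  [-2, -45, 19, -46] -> [-4, -90, 38, -92] -> [-92, 38, -90, -4]
  [-26, -33, -6] -> [-52, -66, -12] -> [-12, -66, -52]
  [-4, -21, -23, 45] -> [-8, -42, -46, 90] -> [90, -46, -42, -8]
  [36, 8, 19, -44, 42, 12, -36, -42, 32] -> [72, 16, 38, -88, 84, 24, -72, -84, 64] -> [64, -84, -72, 24, 84, -88, 38, 16, 72]
  [-10, -8, -1, 8, -43, 41, -19, -4] -> [-20, -16, -2, 16, -86, 82, -38, -8] -> [-8, -38, 82, -86, 16, -2, -16, -20]

[8, -100, -78, 28]; [-92, 38, -90, -4]; [-12, -66, -52]; [90, -46, -42, -8]; [64, -84, -72, 24, 84, -88, 38, 16, 72]; [-8, -38, 82, -86, 16, -2, -16, -20]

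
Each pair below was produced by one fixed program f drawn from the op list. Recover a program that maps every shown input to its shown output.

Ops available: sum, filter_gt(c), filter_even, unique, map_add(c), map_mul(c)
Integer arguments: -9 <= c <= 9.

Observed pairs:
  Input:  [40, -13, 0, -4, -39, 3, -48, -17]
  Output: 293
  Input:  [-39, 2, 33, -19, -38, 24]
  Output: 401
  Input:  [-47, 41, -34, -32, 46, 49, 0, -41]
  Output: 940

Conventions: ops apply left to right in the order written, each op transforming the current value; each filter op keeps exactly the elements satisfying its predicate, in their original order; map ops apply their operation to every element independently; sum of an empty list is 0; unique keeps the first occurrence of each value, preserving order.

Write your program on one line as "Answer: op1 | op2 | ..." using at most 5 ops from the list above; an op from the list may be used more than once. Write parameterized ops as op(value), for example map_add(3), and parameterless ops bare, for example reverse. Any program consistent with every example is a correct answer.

map_mul(7) | filter_gt(8) | map_add(-4) | sum

Check, running the answer program on each example:
  [40, -13, 0, -4, -39, 3, -48, -17] -> [280, -91, 0, -28, -273, 21, -336, -119] -> [280, 21] -> [276, 17] -> 293
  [-39, 2, 33, -19, -38, 24] -> [-273, 14, 231, -133, -266, 168] -> [14, 231, 168] -> [10, 227, 164] -> 401
  [-47, 41, -34, -32, 46, 49, 0, -41] -> [-329, 287, -238, -224, 322, 343, 0, -287] -> [287, 322, 343] -> [283, 318, 339] -> 940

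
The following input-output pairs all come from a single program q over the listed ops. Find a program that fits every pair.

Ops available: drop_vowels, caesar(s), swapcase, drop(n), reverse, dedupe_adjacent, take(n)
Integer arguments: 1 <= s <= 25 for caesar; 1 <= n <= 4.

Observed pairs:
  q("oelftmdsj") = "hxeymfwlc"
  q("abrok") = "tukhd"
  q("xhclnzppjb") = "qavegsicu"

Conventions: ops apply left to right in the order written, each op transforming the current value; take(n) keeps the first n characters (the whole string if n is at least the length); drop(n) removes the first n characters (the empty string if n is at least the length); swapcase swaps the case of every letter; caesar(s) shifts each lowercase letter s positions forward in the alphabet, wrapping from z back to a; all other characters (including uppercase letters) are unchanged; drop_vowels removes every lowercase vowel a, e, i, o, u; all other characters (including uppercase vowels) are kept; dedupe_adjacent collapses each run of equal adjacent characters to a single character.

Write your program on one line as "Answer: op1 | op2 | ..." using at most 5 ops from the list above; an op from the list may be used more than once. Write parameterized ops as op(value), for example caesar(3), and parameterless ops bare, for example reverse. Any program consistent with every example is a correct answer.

reverse | caesar(19) | reverse | dedupe_adjacent

Check, running the answer program on each example:
  "oelftmdsj" -> "jsdmtfleo" -> "clwfmyexh" -> "hxeymfwlc" -> "hxeymfwlc"
  "abrok" -> "korba" -> "dhkut" -> "tukhd" -> "tukhd"
  "xhclnzppjb" -> "bjppznlchx" -> "uciisgevaq" -> "qavegsiicu" -> "qavegsicu"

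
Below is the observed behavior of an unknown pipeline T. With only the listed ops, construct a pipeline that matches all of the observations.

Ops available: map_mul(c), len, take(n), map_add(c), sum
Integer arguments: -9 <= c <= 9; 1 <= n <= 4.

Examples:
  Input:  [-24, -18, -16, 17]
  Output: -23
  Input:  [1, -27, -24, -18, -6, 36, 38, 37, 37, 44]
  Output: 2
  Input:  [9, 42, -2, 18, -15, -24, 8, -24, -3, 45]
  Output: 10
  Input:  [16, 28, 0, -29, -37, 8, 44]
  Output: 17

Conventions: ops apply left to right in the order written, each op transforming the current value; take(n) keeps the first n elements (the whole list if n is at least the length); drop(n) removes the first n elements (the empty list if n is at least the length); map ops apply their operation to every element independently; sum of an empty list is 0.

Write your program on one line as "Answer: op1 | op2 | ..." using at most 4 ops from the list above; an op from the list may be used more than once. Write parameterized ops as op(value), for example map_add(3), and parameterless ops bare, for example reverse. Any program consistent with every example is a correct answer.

map_add(-8) | take(1) | map_add(9) | sum

Check, running the answer program on each example:
  [-24, -18, -16, 17] -> [-32, -26, -24, 9] -> [-32] -> [-23] -> -23
  [1, -27, -24, -18, -6, 36, 38, 37, 37, 44] -> [-7, -35, -32, -26, -14, 28, 30, 29, 29, 36] -> [-7] -> [2] -> 2
  [9, 42, -2, 18, -15, -24, 8, -24, -3, 45] -> [1, 34, -10, 10, -23, -32, 0, -32, -11, 37] -> [1] -> [10] -> 10
  [16, 28, 0, -29, -37, 8, 44] -> [8, 20, -8, -37, -45, 0, 36] -> [8] -> [17] -> 17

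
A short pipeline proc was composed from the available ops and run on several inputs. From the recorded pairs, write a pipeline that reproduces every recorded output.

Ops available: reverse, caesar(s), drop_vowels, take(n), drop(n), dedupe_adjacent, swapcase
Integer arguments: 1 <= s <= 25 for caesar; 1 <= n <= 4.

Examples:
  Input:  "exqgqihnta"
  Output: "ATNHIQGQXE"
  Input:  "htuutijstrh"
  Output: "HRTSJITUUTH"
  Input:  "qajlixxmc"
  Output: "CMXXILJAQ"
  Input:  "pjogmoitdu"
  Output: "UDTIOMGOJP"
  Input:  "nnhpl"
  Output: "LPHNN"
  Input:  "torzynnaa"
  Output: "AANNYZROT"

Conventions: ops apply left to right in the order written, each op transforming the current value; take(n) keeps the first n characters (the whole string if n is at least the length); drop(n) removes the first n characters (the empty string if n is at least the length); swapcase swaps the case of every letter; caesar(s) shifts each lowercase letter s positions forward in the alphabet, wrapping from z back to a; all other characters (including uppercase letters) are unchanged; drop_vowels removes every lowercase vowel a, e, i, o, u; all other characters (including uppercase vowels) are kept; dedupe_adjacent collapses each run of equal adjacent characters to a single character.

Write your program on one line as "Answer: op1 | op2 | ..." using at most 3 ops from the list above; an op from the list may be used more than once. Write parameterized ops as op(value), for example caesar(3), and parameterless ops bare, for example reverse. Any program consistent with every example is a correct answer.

reverse | swapcase

Check, running the answer program on each example:
  "exqgqihnta" -> "atnhiqgqxe" -> "ATNHIQGQXE"
  "htuutijstrh" -> "hrtsjituuth" -> "HRTSJITUUTH"
  "qajlixxmc" -> "cmxxiljaq" -> "CMXXILJAQ"
  "pjogmoitdu" -> "udtiomgojp" -> "UDTIOMGOJP"
  "nnhpl" -> "lphnn" -> "LPHNN"
  "torzynnaa" -> "aannyzrot" -> "AANNYZROT"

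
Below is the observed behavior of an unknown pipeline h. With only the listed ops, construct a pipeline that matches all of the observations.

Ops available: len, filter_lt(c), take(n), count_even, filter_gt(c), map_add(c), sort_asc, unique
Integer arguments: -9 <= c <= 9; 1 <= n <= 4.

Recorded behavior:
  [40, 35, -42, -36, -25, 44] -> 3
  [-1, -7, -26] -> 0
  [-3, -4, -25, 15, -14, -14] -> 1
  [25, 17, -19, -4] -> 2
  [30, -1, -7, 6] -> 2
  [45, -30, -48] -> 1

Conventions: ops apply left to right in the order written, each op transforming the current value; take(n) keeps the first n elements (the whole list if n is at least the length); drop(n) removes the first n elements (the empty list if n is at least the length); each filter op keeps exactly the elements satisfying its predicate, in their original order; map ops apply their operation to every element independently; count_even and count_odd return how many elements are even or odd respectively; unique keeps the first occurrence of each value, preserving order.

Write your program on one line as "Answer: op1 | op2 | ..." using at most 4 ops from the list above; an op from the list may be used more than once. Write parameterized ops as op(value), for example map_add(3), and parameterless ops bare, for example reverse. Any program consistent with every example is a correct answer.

filter_gt(1) | map_add(9) | map_add(7) | len

Check, running the answer program on each example:
  [40, 35, -42, -36, -25, 44] -> [40, 35, 44] -> [49, 44, 53] -> [56, 51, 60] -> 3
  [-1, -7, -26] -> [] -> [] -> [] -> 0
  [-3, -4, -25, 15, -14, -14] -> [15] -> [24] -> [31] -> 1
  [25, 17, -19, -4] -> [25, 17] -> [34, 26] -> [41, 33] -> 2
  [30, -1, -7, 6] -> [30, 6] -> [39, 15] -> [46, 22] -> 2
  [45, -30, -48] -> [45] -> [54] -> [61] -> 1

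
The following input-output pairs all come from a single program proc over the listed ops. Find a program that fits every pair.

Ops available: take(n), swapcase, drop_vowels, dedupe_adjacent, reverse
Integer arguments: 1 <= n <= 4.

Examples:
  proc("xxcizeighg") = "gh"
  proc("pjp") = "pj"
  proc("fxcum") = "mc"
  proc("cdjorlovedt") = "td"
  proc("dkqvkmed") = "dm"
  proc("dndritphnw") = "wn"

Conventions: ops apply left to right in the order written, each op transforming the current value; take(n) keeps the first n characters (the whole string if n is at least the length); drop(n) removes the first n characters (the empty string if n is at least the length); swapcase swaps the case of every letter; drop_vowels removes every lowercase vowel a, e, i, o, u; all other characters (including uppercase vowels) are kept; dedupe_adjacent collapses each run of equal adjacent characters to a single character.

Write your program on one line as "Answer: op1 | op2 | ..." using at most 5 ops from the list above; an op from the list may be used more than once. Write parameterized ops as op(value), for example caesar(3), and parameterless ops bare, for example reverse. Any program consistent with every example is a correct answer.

reverse | dedupe_adjacent | drop_vowels | take(2)

Check, running the answer program on each example:
  "xxcizeighg" -> "ghgiezicxx" -> "ghgiezicx" -> "ghgzcx" -> "gh"
  "pjp" -> "pjp" -> "pjp" -> "pjp" -> "pj"
  "fxcum" -> "mucxf" -> "mucxf" -> "mcxf" -> "mc"
  "cdjorlovedt" -> "tdevolrojdc" -> "tdevolrojdc" -> "tdvlrjdc" -> "td"
  "dkqvkmed" -> "demkvqkd" -> "demkvqkd" -> "dmkvqkd" -> "dm"
  "dndritphnw" -> "wnhptirdnd" -> "wnhptirdnd" -> "wnhptrdnd" -> "wn"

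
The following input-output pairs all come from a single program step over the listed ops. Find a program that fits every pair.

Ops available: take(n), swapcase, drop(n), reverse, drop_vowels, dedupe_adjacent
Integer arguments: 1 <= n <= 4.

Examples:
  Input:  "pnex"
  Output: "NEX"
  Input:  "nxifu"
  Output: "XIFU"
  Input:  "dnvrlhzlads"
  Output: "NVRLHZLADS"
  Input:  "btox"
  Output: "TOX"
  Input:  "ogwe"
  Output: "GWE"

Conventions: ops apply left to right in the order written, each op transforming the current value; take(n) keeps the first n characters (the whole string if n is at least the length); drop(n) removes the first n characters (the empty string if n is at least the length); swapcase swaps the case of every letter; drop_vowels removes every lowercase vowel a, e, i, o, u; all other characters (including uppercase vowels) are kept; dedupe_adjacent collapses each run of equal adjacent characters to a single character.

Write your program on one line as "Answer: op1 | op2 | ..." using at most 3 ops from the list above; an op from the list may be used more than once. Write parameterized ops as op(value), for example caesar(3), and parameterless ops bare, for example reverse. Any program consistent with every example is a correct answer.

swapcase | drop(1)

Check, running the answer program on each example:
  "pnex" -> "PNEX" -> "NEX"
  "nxifu" -> "NXIFU" -> "XIFU"
  "dnvrlhzlads" -> "DNVRLHZLADS" -> "NVRLHZLADS"
  "btox" -> "BTOX" -> "TOX"
  "ogwe" -> "OGWE" -> "GWE"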